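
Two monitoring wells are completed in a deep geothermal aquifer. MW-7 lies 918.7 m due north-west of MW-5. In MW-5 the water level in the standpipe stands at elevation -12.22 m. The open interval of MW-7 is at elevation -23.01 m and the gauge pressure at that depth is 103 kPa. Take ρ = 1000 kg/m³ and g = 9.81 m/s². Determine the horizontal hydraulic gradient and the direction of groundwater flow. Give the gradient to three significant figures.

Total head at MW-5: h = -12.22 m (water level in the piezometer is the total head).
Pressure head at MW-7: ψ = P/(ρg) = 103×1000 / (1000 × 9.81) = 10.50 m.
Total head at MW-7: h = z + ψ = -23.01 + 10.50 = -12.51 m.
Head difference: h(MW-5) − h(MW-7) = -12.22 − (-12.51) = 0.29 m.
Hydraulic gradient: i = |Δh| / L = 0.29 / 918.7 = 0.000316.
Flow is from higher to lower head: from MW-5 toward MW-7, i.e. toward the north-west.

i ≈ 0.000316; groundwater flows toward the north-west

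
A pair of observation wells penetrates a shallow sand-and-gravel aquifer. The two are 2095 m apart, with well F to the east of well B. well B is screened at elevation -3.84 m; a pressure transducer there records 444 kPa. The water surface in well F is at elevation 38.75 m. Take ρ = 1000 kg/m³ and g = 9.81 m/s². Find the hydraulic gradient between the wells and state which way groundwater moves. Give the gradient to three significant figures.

Pressure head at well B: ψ = P/(ρg) = 444×1000 / (1000 × 9.81) = 45.26 m.
Total head at well B: h = z + ψ = -3.84 + 45.26 = 41.42 m.
Total head at well F: h = 38.75 m (water level in the piezometer is the total head).
Head difference: h(well B) − h(well F) = 41.42 − 38.75 = 2.67 m.
Hydraulic gradient: i = |Δh| / L = 2.67 / 2095 = 0.00127.
Flow is from higher to lower head: from well B toward well F, i.e. toward the east.

i ≈ 0.00127; groundwater flows toward the east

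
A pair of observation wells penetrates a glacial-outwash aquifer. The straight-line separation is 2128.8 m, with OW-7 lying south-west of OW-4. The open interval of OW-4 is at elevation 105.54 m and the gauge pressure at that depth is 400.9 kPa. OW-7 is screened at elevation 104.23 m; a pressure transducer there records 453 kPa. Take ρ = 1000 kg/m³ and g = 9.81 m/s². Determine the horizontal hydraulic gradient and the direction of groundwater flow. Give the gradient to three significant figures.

i ≈ 0.00188; groundwater flows toward the north-east

Pressure head at OW-4: ψ = P/(ρg) = 400.9×1000 / (1000 × 9.81) = 40.87 m.
Total head at OW-4: h = z + ψ = 105.54 + 40.87 = 146.41 m.
Pressure head at OW-7: ψ = P/(ρg) = 453×1000 / (1000 × 9.81) = 46.18 m.
Total head at OW-7: h = z + ψ = 104.23 + 46.18 = 150.41 m.
Head difference: h(OW-4) − h(OW-7) = 146.41 − 150.41 = -4.00 m.
Hydraulic gradient: i = |Δh| / L = 4.00 / 2128.8 = 0.00188.
Flow is from higher to lower head: from OW-7 toward OW-4, i.e. toward the north-east.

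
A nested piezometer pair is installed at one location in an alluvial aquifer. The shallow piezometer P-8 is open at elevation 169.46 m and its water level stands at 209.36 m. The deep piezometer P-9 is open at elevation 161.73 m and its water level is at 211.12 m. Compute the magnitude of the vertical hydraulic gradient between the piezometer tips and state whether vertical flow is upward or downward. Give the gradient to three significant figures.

|i_v| ≈ 0.228; vertical flow is upward

Total head at P-8: h = 209.36 m (water level in the standpipe).
Total head at P-9: h = 211.12 m.
Δh = h(P-8) − h(P-9) = 209.36 − 211.12 = -1.76 m.
Vertical separation Δz = 169.46 − 161.73 = 7.73 m.
|i_v| = |Δh| / Δz = 1.76 / 7.73 = 0.228.
Head is higher in the deep piezometer, so vertical flow is upward (discharge condition).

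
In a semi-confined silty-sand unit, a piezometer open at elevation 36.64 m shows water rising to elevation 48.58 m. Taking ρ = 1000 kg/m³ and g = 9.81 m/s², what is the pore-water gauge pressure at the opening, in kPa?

Pressure head ψ = h − z = 48.58 − 36.64 = 11.94 m.
P = ρgψ = 1000 × 9.81 × 11.94 = 117131 Pa ≈ 117 kPa.

P ≈ 117 kPa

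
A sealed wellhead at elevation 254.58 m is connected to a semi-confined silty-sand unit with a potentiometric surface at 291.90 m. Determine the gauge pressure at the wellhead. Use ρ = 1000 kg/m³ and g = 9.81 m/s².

Head above the cap: Δh = 291.90 − 254.58 = 37.32 m.
P = ρgΔh = 1000 × 9.81 × 37.32 = 366109 Pa ≈ 366 kPa.

P ≈ 366 kPa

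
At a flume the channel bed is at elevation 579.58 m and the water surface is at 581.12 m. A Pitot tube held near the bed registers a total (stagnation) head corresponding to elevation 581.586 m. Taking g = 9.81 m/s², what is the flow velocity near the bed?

v ≈ 3.02 m/s

Near the bed, under hydrostatic conditions, the piezometric head (z + ψ) equals the free-surface elevation, 581.12 m.
Velocity head = total − piezometric = 581.586 − 581.12 = 0.466 m.
v = √(2g·h_v) = √(2 × 9.81 × 0.466) = 3.02 m/s.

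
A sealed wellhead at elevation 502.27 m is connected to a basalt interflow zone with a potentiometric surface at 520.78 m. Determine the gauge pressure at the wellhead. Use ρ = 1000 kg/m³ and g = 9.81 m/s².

Head above the cap: Δh = 520.78 − 502.27 = 18.51 m.
P = ρgΔh = 1000 × 9.81 × 18.51 = 181583 Pa ≈ 182 kPa.

P ≈ 182 kPa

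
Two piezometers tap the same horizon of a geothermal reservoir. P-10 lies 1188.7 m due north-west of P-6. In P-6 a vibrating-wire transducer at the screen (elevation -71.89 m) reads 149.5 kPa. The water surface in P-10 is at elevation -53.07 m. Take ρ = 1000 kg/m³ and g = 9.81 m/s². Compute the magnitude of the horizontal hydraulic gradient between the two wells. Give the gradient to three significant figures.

Pressure head at P-6: ψ = P/(ρg) = 149.5×1000 / (1000 × 9.81) = 15.24 m.
Total head at P-6: h = z + ψ = -71.89 + 15.24 = -56.65 m.
Total head at P-10: h = -53.07 m (water level in the piezometer is the total head).
Head difference: h(P-6) − h(P-10) = -56.65 − (-53.07) = -3.58 m.
Hydraulic gradient: i = |Δh| / L = 3.58 / 1188.7 = 0.00301.

i ≈ 0.00301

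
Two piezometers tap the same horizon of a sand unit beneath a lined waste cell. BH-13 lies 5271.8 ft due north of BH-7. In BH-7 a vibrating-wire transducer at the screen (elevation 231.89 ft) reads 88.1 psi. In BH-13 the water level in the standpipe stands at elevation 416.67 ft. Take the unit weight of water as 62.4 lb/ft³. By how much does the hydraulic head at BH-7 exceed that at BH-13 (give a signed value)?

Δh ≈ 18.53 ft

Pressure head at BH-7: ψ = 144·P/γ = 144 × 88.1 / 62.4 = 203.31 ft.
Total head at BH-7: h = z + ψ = 231.89 + 203.31 = 435.20 ft.
Total head at BH-13: h = 416.67 ft (water level in the piezometer is the total head).
Head difference: h(BH-7) − h(BH-13) = 435.20 − 416.67 = 18.53 ft.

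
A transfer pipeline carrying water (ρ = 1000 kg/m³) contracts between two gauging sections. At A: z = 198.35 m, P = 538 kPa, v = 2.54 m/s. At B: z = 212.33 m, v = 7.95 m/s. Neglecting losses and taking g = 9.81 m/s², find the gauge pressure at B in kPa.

Pressure head at A: ψ₁ = P₁/(ρg) = 538×1000 / (1000 × 9.81) = 54.84 m.
Velocity heads: v₁²/2g = 2.54²/19.62 = 0.329 m; v₂²/2g = 7.95²/19.62 = 3.221 m.
Total head H = z₁ + ψ₁ + v₁²/2g = 198.35 + 54.84 + 0.329 = 253.52 m.
ψ₂ = H − z₂ − v₂²/2g = 253.52 − 212.33 − 3.221 = 37.97 m.
P₂ = ρgψ₂ = 1000 × 9.81 × 37.97 ≈ 372 kPa.

P₂ ≈ 372 kPa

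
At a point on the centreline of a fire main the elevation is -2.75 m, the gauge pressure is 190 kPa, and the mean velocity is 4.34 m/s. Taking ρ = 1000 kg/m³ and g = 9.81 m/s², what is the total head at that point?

Pressure head ψ = P/(ρg) = 190×1000 / (1000 × 9.81) = 19.37 m.
Velocity head = v²/(2g) = 4.34² / (2 × 9.81) = 0.960 m.
h = z + ψ + v²/(2g) = -2.75 + 19.37 + 0.960 = 17.58 m.

h ≈ 17.58 m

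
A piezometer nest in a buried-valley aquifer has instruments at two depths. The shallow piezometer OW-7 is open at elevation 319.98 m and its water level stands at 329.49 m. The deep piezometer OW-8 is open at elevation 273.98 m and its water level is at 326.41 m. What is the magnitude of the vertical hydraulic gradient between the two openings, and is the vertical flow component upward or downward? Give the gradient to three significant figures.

|i_v| ≈ 0.0670; vertical flow is downward

Total head at OW-7: h = 329.49 m (water level in the standpipe).
Total head at OW-8: h = 326.41 m.
Δh = h(OW-7) − h(OW-8) = 329.49 − 326.41 = 3.08 m.
Vertical separation Δz = 319.98 − 273.98 = 46.00 m.
|i_v| = |Δh| / Δz = 3.08 / 46.00 = 0.0670.
Head is higher in the shallow piezometer, so vertical flow is downward (recharge condition).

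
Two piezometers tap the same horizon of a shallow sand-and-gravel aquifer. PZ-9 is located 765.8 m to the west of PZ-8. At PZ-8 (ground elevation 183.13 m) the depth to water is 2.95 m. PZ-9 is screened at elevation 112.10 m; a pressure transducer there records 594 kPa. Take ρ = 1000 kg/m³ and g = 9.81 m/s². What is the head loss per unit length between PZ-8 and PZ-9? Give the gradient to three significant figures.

Total head at PZ-8: h = 183.13 − 2.95 = 180.18 m.
Pressure head at PZ-9: ψ = P/(ρg) = 594×1000 / (1000 × 9.81) = 60.55 m.
Total head at PZ-9: h = z + ψ = 112.10 + 60.55 = 172.65 m.
Head difference: h(PZ-8) − h(PZ-9) = 180.18 − 172.65 = 7.53 m.
Hydraulic gradient: i = |Δh| / L = 7.53 / 765.8 = 0.00983.

i ≈ 0.00983 m/m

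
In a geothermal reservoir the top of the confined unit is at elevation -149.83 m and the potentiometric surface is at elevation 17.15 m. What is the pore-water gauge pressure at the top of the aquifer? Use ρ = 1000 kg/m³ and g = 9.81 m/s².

Pressure head at the aquifer top: ψ = h − z = 17.15 − (-149.83) = 166.98 m.
P = ρgψ = 1000 × 9.81 × 166.98 = 1638074 Pa ≈ 1640 kPa.

P ≈ 1640 kPa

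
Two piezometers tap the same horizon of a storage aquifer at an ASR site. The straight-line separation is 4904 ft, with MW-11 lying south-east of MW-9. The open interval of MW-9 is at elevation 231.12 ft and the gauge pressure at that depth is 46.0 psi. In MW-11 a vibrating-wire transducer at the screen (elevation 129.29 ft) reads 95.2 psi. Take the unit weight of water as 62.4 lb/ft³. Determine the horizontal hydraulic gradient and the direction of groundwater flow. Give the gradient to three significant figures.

Pressure head at MW-9: ψ = 144·P/γ = 144 × 46.0 / 62.4 = 106.15 ft.
Total head at MW-9: h = z + ψ = 231.12 + 106.15 = 337.27 ft.
Pressure head at MW-11: ψ = 144·P/γ = 144 × 95.2 / 62.4 = 219.69 ft.
Total head at MW-11: h = z + ψ = 129.29 + 219.69 = 348.98 ft.
Head difference: h(MW-9) − h(MW-11) = 337.27 − 348.98 = -11.71 ft.
Hydraulic gradient: i = |Δh| / L = 11.71 / 4904 = 0.00239.
Flow is from higher to lower head: from MW-11 toward MW-9, i.e. toward the north-west.

i ≈ 0.00239; groundwater flows toward the north-west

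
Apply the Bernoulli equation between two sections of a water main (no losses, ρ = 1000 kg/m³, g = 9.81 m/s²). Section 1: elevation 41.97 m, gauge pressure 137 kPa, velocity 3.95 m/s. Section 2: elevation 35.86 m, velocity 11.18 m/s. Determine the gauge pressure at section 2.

Pressure head at 1: ψ₁ = P₁/(ρg) = 137×1000 / (1000 × 9.81) = 13.97 m.
Velocity heads: v₁²/2g = 3.95²/19.62 = 0.795 m; v₂²/2g = 11.18²/19.62 = 6.371 m.
Total head H = z₁ + ψ₁ + v₁²/2g = 41.97 + 13.97 + 0.795 = 56.73 m.
ψ₂ = H − z₂ − v₂²/2g = 56.73 − 35.86 − 6.371 = 14.50 m.
P₂ = ρgψ₂ = 1000 × 9.81 × 14.50 ≈ 142 kPa.

P₂ ≈ 142 kPa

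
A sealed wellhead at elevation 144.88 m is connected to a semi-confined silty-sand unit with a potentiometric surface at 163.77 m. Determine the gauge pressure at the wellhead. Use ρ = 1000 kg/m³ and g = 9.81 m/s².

P ≈ 185 kPa

Head above the cap: Δh = 163.77 − 144.88 = 18.89 m.
P = ρgΔh = 1000 × 9.81 × 18.89 = 185311 Pa ≈ 185 kPa.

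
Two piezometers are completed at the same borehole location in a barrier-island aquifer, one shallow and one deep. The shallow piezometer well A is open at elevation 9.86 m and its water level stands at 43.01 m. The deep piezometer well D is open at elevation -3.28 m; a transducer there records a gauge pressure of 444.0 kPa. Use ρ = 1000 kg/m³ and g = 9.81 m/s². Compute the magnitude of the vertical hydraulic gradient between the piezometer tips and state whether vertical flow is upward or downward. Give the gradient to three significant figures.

Total head at well A: h = 43.01 m (water level in the standpipe).
Pressure head at well D: ψ = P/(ρg) = 444.0×1000 / (1000 × 9.81) = 45.26 m.
Total head at well D: h = z + ψ = -3.28 + 45.26 = 41.98 m.
Δh = h(well A) − h(well D) = 43.01 − 41.98 = 1.03 m.
Vertical separation Δz = 9.86 − (-3.28) = 13.14 m.
|i_v| = |Δh| / Δz = 1.03 / 13.14 = 0.0784.
Head is higher in the shallow piezometer, so vertical flow is downward (recharge condition).

|i_v| ≈ 0.0784; vertical flow is downward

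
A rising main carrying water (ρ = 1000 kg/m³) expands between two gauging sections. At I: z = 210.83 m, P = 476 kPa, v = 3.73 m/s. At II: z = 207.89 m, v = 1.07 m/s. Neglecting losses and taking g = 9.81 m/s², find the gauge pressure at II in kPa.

Pressure head at I: ψ₁ = P₁/(ρg) = 476×1000 / (1000 × 9.81) = 48.52 m.
Velocity heads: v₁²/2g = 3.73²/19.62 = 0.709 m; v₂²/2g = 1.07²/19.62 = 0.058 m.
Total head H = z₁ + ψ₁ + v₁²/2g = 210.83 + 48.52 + 0.709 = 260.06 m.
ψ₂ = H − z₂ − v₂²/2g = 260.06 − 207.89 − 0.058 = 52.11 m.
P₂ = ρgψ₂ = 1000 × 9.81 × 52.11 ≈ 511 kPa.

P₂ ≈ 511 kPa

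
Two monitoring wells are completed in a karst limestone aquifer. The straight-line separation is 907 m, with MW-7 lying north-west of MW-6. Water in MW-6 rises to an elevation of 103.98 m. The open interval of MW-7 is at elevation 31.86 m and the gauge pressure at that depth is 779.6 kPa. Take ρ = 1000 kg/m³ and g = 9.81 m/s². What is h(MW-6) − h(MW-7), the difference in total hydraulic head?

Total head at MW-6: h = 103.98 m (water level in the piezometer is the total head).
Pressure head at MW-7: ψ = P/(ρg) = 779.6×1000 / (1000 × 9.81) = 79.47 m.
Total head at MW-7: h = z + ψ = 31.86 + 79.47 = 111.33 m.
Head difference: h(MW-6) − h(MW-7) = 103.98 − 111.33 = -7.35 m.

Δh ≈ -7.35 m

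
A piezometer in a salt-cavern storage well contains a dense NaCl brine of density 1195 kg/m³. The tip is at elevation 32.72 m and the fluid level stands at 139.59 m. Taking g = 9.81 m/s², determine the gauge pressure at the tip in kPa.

P ≈ 1250 kPa

Pressure head ψ = h − z = 139.59 − 32.72 = 106.87 m.
P = ρgψ = 1195 × 9.81 × 106.87 = 1252832 Pa ≈ 1250 kPa.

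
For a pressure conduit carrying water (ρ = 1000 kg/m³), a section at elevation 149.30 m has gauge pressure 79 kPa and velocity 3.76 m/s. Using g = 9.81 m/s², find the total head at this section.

h ≈ 158.07 m

Pressure head ψ = P/(ρg) = 79×1000 / (1000 × 9.81) = 8.05 m.
Velocity head = v²/(2g) = 3.76² / (2 × 9.81) = 0.721 m.
h = z + ψ + v²/(2g) = 149.30 + 8.05 + 0.721 = 158.07 m.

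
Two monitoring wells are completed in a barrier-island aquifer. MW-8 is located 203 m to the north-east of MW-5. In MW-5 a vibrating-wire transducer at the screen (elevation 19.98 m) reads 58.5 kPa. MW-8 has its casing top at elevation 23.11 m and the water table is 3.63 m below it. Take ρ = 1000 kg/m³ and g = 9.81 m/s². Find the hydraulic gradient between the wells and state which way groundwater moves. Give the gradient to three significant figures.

Pressure head at MW-5: ψ = P/(ρg) = 58.5×1000 / (1000 × 9.81) = 5.96 m.
Total head at MW-5: h = z + ψ = 19.98 + 5.96 = 25.94 m.
Total head at MW-8: h = 23.11 − 3.63 = 19.48 m.
Head difference: h(MW-5) − h(MW-8) = 25.94 − 19.48 = 6.46 m.
Hydraulic gradient: i = |Δh| / L = 6.46 / 203 = 0.0318.
Flow is from higher to lower head: from MW-5 toward MW-8, i.e. toward the north-east.

i ≈ 0.0318; groundwater flows toward the north-east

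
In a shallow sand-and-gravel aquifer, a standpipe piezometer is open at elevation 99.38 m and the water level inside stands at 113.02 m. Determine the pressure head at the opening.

Total head h = 113.02 m (the water-surface elevation in the piezometer).
Pressure head ψ = h − z = 113.02 − 99.38 = 13.64 m.

ψ ≈ 13.64 m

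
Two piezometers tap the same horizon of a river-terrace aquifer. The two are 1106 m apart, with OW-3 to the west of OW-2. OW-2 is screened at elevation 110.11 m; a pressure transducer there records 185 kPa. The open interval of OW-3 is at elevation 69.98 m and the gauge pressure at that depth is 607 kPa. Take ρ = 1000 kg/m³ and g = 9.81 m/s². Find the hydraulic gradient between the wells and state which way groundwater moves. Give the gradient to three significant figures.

Pressure head at OW-2: ψ = P/(ρg) = 185×1000 / (1000 × 9.81) = 18.86 m.
Total head at OW-2: h = z + ψ = 110.11 + 18.86 = 128.97 m.
Pressure head at OW-3: ψ = P/(ρg) = 607×1000 / (1000 × 9.81) = 61.88 m.
Total head at OW-3: h = z + ψ = 69.98 + 61.88 = 131.86 m.
Head difference: h(OW-2) − h(OW-3) = 128.97 − 131.86 = -2.89 m.
Hydraulic gradient: i = |Δh| / L = 2.89 / 1106 = 0.00261.
Flow is from higher to lower head: from OW-3 toward OW-2, i.e. toward the east.

i ≈ 0.00261; groundwater flows toward the east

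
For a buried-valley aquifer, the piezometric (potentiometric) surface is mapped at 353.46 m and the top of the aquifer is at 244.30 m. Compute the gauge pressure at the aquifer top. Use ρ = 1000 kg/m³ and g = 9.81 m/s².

Pressure head at the aquifer top: ψ = h − z = 353.46 − 244.30 = 109.16 m.
P = ρgψ = 1000 × 9.81 × 109.16 = 1070860 Pa ≈ 1070 kPa.

P ≈ 1070 kPa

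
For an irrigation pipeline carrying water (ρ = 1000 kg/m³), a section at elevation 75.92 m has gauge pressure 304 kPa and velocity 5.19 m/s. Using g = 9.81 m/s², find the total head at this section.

h ≈ 108.28 m

Pressure head ψ = P/(ρg) = 304×1000 / (1000 × 9.81) = 30.99 m.
Velocity head = v²/(2g) = 5.19² / (2 × 9.81) = 1.373 m.
h = z + ψ + v²/(2g) = 75.92 + 30.99 + 1.373 = 108.28 m.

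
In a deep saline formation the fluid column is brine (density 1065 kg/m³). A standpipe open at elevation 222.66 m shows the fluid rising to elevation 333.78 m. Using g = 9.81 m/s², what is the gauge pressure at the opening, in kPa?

P ≈ 1160 kPa

Pressure head ψ = h − z = 333.78 − 222.66 = 111.12 m.
P = ρgψ = 1065 × 9.81 × 111.12 = 1160943 Pa ≈ 1160 kPa.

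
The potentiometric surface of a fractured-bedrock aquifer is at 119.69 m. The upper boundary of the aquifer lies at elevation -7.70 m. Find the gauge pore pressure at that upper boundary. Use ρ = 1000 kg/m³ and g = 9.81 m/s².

P ≈ 1250 kPa

Pressure head at the aquifer top: ψ = h − z = 119.69 − (-7.70) = 127.39 m.
P = ρgψ = 1000 × 9.81 × 127.39 = 1249696 Pa ≈ 1250 kPa.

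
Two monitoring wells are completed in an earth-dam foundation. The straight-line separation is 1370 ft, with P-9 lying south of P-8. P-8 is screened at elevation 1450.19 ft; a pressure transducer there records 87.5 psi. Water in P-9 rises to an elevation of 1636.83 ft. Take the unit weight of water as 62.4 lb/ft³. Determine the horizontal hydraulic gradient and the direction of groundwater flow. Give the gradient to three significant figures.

i ≈ 0.0112; groundwater flows toward the south

Pressure head at P-8: ψ = 144·P/γ = 144 × 87.5 / 62.4 = 201.92 ft.
Total head at P-8: h = z + ψ = 1450.19 + 201.92 = 1652.11 ft.
Total head at P-9: h = 1636.83 ft (water level in the piezometer is the total head).
Head difference: h(P-8) − h(P-9) = 1652.11 − 1636.83 = 15.28 ft.
Hydraulic gradient: i = |Δh| / L = 15.28 / 1370 = 0.0112.
Flow is from higher to lower head: from P-8 toward P-9, i.e. toward the south.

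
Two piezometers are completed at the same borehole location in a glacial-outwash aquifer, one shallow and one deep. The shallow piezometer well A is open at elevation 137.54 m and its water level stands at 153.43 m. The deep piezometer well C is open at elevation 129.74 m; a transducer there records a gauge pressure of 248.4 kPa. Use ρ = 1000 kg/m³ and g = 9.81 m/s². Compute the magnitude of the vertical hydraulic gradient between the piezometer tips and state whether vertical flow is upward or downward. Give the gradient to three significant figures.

|i_v| ≈ 0.209; vertical flow is upward

Total head at well A: h = 153.43 m (water level in the standpipe).
Pressure head at well C: ψ = P/(ρg) = 248.4×1000 / (1000 × 9.81) = 25.32 m.
Total head at well C: h = z + ψ = 129.74 + 25.32 = 155.06 m.
Δh = h(well A) − h(well C) = 153.43 − 155.06 = -1.63 m.
Vertical separation Δz = 137.54 − 129.74 = 7.80 m.
|i_v| = |Δh| / Δz = 1.63 / 7.80 = 0.209.
Head is higher in the deep piezometer, so vertical flow is upward (discharge condition).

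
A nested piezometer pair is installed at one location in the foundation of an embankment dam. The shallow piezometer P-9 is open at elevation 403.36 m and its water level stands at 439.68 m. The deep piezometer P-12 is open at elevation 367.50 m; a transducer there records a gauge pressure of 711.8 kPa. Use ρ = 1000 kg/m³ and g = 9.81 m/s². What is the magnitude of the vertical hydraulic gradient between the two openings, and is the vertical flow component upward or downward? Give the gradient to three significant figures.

Total head at P-9: h = 439.68 m (water level in the standpipe).
Pressure head at P-12: ψ = P/(ρg) = 711.8×1000 / (1000 × 9.81) = 72.56 m.
Total head at P-12: h = z + ψ = 367.50 + 72.56 = 440.06 m.
Δh = h(P-9) − h(P-12) = 439.68 − 440.06 = -0.38 m.
Vertical separation Δz = 403.36 − 367.50 = 35.86 m.
|i_v| = |Δh| / Δz = 0.38 / 35.86 = 0.0106.
Head is higher in the deep piezometer, so vertical flow is upward (discharge condition).

|i_v| ≈ 0.0106; vertical flow is upward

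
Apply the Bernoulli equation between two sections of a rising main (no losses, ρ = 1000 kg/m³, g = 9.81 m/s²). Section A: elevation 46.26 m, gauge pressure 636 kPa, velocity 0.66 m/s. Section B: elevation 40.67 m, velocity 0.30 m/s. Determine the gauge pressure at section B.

P₂ ≈ 691 kPa

Pressure head at A: ψ₁ = P₁/(ρg) = 636×1000 / (1000 × 9.81) = 64.83 m.
Velocity heads: v₁²/2g = 0.66²/19.62 = 0.022 m; v₂²/2g = 0.30²/19.62 = 0.005 m.
Total head H = z₁ + ψ₁ + v₁²/2g = 46.26 + 64.83 + 0.022 = 111.11 m.
ψ₂ = H − z₂ − v₂²/2g = 111.11 − 40.67 − 0.005 = 70.44 m.
P₂ = ρgψ₂ = 1000 × 9.81 × 70.44 ≈ 691 kPa.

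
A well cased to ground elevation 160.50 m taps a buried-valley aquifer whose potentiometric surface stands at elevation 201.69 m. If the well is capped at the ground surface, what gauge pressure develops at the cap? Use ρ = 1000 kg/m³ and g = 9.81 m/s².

P ≈ 404 kPa

Head above the cap: Δh = 201.69 − 160.50 = 41.19 m.
P = ρgΔh = 1000 × 9.81 × 41.19 = 404074 Pa ≈ 404 kPa.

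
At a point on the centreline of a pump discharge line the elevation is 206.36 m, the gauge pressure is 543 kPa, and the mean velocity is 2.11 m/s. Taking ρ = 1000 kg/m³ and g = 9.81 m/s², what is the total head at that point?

h ≈ 261.94 m

Pressure head ψ = P/(ρg) = 543×1000 / (1000 × 9.81) = 55.35 m.
Velocity head = v²/(2g) = 2.11² / (2 × 9.81) = 0.227 m.
h = z + ψ + v²/(2g) = 206.36 + 55.35 + 0.227 = 261.94 m.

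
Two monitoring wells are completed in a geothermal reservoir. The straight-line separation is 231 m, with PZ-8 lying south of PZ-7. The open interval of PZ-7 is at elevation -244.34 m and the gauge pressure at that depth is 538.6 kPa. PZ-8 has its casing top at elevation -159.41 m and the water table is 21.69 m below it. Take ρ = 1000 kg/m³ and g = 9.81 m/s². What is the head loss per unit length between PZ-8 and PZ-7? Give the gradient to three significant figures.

Pressure head at PZ-7: ψ = P/(ρg) = 538.6×1000 / (1000 × 9.81) = 54.90 m.
Total head at PZ-7: h = z + ψ = -244.34 + 54.90 = -189.44 m.
Total head at PZ-8: h = -159.41 − 21.69 = -181.10 m.
Head difference: h(PZ-7) − h(PZ-8) = -189.44 − (-181.10) = -8.34 m.
Hydraulic gradient: i = |Δh| / L = 8.34 / 231 = 0.0361.

i ≈ 0.0361 m/m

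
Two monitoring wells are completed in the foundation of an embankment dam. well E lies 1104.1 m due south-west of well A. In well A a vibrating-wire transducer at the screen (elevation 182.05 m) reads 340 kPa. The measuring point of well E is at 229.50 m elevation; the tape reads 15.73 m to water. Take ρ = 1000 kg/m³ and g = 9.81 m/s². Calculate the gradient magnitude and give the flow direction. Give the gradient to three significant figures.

Pressure head at well A: ψ = P/(ρg) = 340×1000 / (1000 × 9.81) = 34.66 m.
Total head at well A: h = z + ψ = 182.05 + 34.66 = 216.71 m.
Total head at well E: h = 229.50 − 15.73 = 213.77 m.
Head difference: h(well A) − h(well E) = 216.71 − 213.77 = 2.94 m.
Hydraulic gradient: i = |Δh| / L = 2.94 / 1104.1 = 0.00266.
Flow is from higher to lower head: from well A toward well E, i.e. toward the south-west.

i ≈ 0.00266; groundwater flows toward the south-west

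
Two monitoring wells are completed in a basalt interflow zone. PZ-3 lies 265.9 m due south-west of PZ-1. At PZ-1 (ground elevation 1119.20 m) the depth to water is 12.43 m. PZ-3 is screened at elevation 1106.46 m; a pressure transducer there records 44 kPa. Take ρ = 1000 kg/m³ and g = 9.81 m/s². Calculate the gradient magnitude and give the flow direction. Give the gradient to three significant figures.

Total head at PZ-1: h = 1119.20 − 12.43 = 1106.77 m.
Pressure head at PZ-3: ψ = P/(ρg) = 44×1000 / (1000 × 9.81) = 4.49 m.
Total head at PZ-3: h = z + ψ = 1106.46 + 4.49 = 1110.95 m.
Head difference: h(PZ-1) − h(PZ-3) = 1106.77 − 1110.95 = -4.18 m.
Hydraulic gradient: i = |Δh| / L = 4.18 / 265.9 = 0.0157.
Flow is from higher to lower head: from PZ-3 toward PZ-1, i.e. toward the north-east.

i ≈ 0.0157; groundwater flows toward the north-east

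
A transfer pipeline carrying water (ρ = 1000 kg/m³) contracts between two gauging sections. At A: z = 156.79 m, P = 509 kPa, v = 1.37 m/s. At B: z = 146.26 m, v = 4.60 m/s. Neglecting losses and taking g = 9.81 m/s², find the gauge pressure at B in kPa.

P₂ ≈ 603 kPa

Pressure head at A: ψ₁ = P₁/(ρg) = 509×1000 / (1000 × 9.81) = 51.89 m.
Velocity heads: v₁²/2g = 1.37²/19.62 = 0.096 m; v₂²/2g = 4.60²/19.62 = 1.078 m.
Total head H = z₁ + ψ₁ + v₁²/2g = 156.79 + 51.89 + 0.096 = 208.78 m.
ψ₂ = H − z₂ − v₂²/2g = 208.78 − 146.26 − 1.078 = 61.44 m.
P₂ = ρgψ₂ = 1000 × 9.81 × 61.44 ≈ 603 kPa.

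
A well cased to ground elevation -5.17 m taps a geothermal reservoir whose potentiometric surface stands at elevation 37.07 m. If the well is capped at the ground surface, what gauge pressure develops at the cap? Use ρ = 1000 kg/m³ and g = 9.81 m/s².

P ≈ 414 kPa

Head above the cap: Δh = 37.07 − (-5.17) = 42.24 m.
P = ρgΔh = 1000 × 9.81 × 42.24 = 414374 Pa ≈ 414 kPa.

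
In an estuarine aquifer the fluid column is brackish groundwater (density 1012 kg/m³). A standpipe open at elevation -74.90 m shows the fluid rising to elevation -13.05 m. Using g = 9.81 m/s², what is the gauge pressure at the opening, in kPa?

Pressure head ψ = h − z = -13.05 − (-74.90) = 61.85 m.
P = ρgψ = 1012 × 9.81 × 61.85 = 614029 Pa ≈ 614 kPa.

P ≈ 614 kPa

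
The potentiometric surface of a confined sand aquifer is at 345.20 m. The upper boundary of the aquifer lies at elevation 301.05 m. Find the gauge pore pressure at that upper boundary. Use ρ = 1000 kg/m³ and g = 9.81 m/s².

Pressure head at the aquifer top: ψ = h − z = 345.20 − 301.05 = 44.15 m.
P = ρgψ = 1000 × 9.81 × 44.15 = 433111 Pa ≈ 433 kPa.

P ≈ 433 kPa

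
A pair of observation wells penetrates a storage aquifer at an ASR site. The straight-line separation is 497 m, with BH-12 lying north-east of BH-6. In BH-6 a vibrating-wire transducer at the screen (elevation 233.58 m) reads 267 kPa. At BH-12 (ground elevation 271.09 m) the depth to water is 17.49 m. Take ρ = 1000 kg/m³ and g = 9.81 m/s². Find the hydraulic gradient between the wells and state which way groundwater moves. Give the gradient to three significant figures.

i ≈ 0.0145; groundwater flows toward the north-east

Pressure head at BH-6: ψ = P/(ρg) = 267×1000 / (1000 × 9.81) = 27.22 m.
Total head at BH-6: h = z + ψ = 233.58 + 27.22 = 260.80 m.
Total head at BH-12: h = 271.09 − 17.49 = 253.60 m.
Head difference: h(BH-6) − h(BH-12) = 260.80 − 253.60 = 7.20 m.
Hydraulic gradient: i = |Δh| / L = 7.20 / 497 = 0.0145.
Flow is from higher to lower head: from BH-6 toward BH-12, i.e. toward the north-east.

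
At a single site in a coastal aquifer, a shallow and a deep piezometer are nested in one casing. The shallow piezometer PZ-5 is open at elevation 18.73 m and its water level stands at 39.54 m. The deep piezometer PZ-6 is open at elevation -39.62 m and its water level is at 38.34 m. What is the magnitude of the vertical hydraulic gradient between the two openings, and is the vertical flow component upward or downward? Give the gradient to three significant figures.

Total head at PZ-5: h = 39.54 m (water level in the standpipe).
Total head at PZ-6: h = 38.34 m.
Δh = h(PZ-5) − h(PZ-6) = 39.54 − 38.34 = 1.20 m.
Vertical separation Δz = 18.73 − (-39.62) = 58.35 m.
|i_v| = |Δh| / Δz = 1.20 / 58.35 = 0.0206.
Head is higher in the shallow piezometer, so vertical flow is downward (recharge condition).

|i_v| ≈ 0.0206; vertical flow is downward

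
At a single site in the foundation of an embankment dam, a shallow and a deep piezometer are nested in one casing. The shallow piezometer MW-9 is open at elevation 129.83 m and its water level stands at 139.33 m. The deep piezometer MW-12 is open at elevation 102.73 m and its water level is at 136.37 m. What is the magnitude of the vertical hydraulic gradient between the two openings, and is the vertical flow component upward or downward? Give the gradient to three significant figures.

Total head at MW-9: h = 139.33 m (water level in the standpipe).
Total head at MW-12: h = 136.37 m.
Δh = h(MW-9) − h(MW-12) = 139.33 − 136.37 = 2.96 m.
Vertical separation Δz = 129.83 − 102.73 = 27.10 m.
|i_v| = |Δh| / Δz = 2.96 / 27.10 = 0.109.
Head is higher in the shallow piezometer, so vertical flow is downward (recharge condition).

|i_v| ≈ 0.109; vertical flow is downward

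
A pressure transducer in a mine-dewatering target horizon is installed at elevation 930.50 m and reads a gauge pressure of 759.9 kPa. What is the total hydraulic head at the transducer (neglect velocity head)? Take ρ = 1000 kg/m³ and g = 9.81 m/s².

ψ = P/(ρg) = 759.9×1000 / (1000 × 9.81) = 77.46 m.
h = z + ψ = 930.50 + 77.46 = 1007.96 m.

h ≈ 1007.96 m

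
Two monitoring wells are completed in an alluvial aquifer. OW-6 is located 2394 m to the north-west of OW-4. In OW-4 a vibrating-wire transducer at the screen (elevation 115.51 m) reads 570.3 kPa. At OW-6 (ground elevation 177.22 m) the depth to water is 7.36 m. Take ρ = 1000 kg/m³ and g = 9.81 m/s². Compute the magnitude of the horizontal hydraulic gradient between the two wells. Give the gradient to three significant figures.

Pressure head at OW-4: ψ = P/(ρg) = 570.3×1000 / (1000 × 9.81) = 58.13 m.
Total head at OW-4: h = z + ψ = 115.51 + 58.13 = 173.64 m.
Total head at OW-6: h = 177.22 − 7.36 = 169.86 m.
Head difference: h(OW-4) − h(OW-6) = 173.64 − 169.86 = 3.78 m.
Hydraulic gradient: i = |Δh| / L = 3.78 / 2394 = 0.00158.

i ≈ 0.00158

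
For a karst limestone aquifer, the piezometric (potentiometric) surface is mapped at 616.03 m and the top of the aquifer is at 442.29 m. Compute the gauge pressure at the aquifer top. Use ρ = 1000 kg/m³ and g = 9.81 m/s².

P ≈ 1700 kPa

Pressure head at the aquifer top: ψ = h − z = 616.03 − 442.29 = 173.74 m.
P = ρgψ = 1000 × 9.81 × 173.74 = 1704389 Pa ≈ 1700 kPa.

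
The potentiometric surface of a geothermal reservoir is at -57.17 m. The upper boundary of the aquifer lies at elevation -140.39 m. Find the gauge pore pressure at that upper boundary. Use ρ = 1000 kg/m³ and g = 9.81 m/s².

P ≈ 816 kPa

Pressure head at the aquifer top: ψ = h − z = -57.17 − (-140.39) = 83.22 m.
P = ρgψ = 1000 × 9.81 × 83.22 = 816388 Pa ≈ 816 kPa.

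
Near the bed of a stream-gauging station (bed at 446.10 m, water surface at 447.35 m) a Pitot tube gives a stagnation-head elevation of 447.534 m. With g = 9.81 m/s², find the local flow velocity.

Near the bed, under hydrostatic conditions, the piezometric head (z + ψ) equals the free-surface elevation, 447.35 m.
Velocity head = total − piezometric = 447.534 − 447.35 = 0.184 m.
v = √(2g·h_v) = √(2 × 9.81 × 0.184) = 1.90 m/s.

v ≈ 1.90 m/s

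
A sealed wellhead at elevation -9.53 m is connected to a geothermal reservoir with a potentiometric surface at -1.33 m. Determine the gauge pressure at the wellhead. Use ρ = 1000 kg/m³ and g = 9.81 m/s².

Head above the cap: Δh = -1.33 − (-9.53) = 8.20 m.
P = ρgΔh = 1000 × 9.81 × 8.20 = 80442 Pa ≈ 80.4 kPa.

P ≈ 80.4 kPa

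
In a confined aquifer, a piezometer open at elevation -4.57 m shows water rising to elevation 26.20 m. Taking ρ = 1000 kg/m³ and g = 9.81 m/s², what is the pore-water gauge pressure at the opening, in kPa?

P ≈ 302 kPa

Pressure head ψ = h − z = 26.20 − (-4.57) = 30.77 m.
P = ρgψ = 1000 × 9.81 × 30.77 = 301854 Pa ≈ 302 kPa.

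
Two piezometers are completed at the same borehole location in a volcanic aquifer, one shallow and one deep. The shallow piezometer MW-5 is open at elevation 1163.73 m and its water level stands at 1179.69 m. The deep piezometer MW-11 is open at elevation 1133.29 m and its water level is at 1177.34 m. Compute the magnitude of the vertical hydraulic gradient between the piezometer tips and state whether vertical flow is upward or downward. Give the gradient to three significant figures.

|i_v| ≈ 0.0772; vertical flow is downward

Total head at MW-5: h = 1179.69 m (water level in the standpipe).
Total head at MW-11: h = 1177.34 m.
Δh = h(MW-5) − h(MW-11) = 1179.69 − 1177.34 = 2.35 m.
Vertical separation Δz = 1163.73 − 1133.29 = 30.44 m.
|i_v| = |Δh| / Δz = 2.35 / 30.44 = 0.0772.
Head is higher in the shallow piezometer, so vertical flow is downward (recharge condition).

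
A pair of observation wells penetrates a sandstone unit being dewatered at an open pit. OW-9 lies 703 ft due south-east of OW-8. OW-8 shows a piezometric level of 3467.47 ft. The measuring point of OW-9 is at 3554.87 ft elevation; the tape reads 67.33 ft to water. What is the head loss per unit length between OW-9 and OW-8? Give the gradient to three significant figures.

i ≈ 0.0285 ft/ft

Total head at OW-8: h = 3467.47 ft (water level in the piezometer is the total head).
Total head at OW-9: h = 3554.87 − 67.33 = 3487.54 ft.
Head difference: h(OW-8) − h(OW-9) = 3467.47 − 3487.54 = -20.07 ft.
Hydraulic gradient: i = |Δh| / L = 20.07 / 703 = 0.0285.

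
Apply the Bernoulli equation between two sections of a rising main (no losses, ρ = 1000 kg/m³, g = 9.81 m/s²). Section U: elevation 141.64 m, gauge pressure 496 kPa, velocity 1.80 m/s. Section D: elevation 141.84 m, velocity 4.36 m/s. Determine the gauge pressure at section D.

Pressure head at U: ψ₁ = P₁/(ρg) = 496×1000 / (1000 × 9.81) = 50.56 m.
Velocity heads: v₁²/2g = 1.80²/19.62 = 0.165 m; v₂²/2g = 4.36²/19.62 = 0.969 m.
Total head H = z₁ + ψ₁ + v₁²/2g = 141.64 + 50.56 + 0.165 = 192.36 m.
ψ₂ = H − z₂ − v₂²/2g = 192.36 − 141.84 − 0.969 = 49.55 m.
P₂ = ρgψ₂ = 1000 × 9.81 × 49.55 ≈ 486 kPa.

P₂ ≈ 486 kPa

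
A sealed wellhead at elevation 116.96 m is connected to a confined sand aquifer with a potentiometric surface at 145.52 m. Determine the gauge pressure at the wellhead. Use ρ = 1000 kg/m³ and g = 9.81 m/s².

Head above the cap: Δh = 145.52 − 116.96 = 28.56 m.
P = ρgΔh = 1000 × 9.81 × 28.56 = 280174 Pa ≈ 280 kPa.

P ≈ 280 kPa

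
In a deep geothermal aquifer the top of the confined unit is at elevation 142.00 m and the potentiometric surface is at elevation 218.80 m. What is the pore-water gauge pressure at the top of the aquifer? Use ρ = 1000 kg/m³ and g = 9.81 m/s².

P ≈ 753 kPa

Pressure head at the aquifer top: ψ = h − z = 218.80 − 142.00 = 76.80 m.
P = ρgψ = 1000 × 9.81 × 76.80 = 753408 Pa ≈ 753 kPa.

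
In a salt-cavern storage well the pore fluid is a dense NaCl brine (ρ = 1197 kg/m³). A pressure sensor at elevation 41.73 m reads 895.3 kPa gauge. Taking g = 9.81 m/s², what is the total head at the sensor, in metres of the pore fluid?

ψ = P/(ρg) = 895.3×1000 / (1197 × 9.81) = 76.24 m.
h = z + ψ = 41.73 + 76.24 = 117.97 m.

h ≈ 117.97 m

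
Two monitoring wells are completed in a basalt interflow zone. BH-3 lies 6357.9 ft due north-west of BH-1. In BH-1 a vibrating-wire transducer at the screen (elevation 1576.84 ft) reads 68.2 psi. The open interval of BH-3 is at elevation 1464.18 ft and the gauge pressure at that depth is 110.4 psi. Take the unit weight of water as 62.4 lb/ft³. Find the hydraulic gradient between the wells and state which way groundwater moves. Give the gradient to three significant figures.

Pressure head at BH-1: ψ = 144·P/γ = 144 × 68.2 / 62.4 = 157.38 ft.
Total head at BH-1: h = z + ψ = 1576.84 + 157.38 = 1734.22 ft.
Pressure head at BH-3: ψ = 144·P/γ = 144 × 110.4 / 62.4 = 254.77 ft.
Total head at BH-3: h = z + ψ = 1464.18 + 254.77 = 1718.95 ft.
Head difference: h(BH-1) − h(BH-3) = 1734.22 − 1718.95 = 15.27 ft.
Hydraulic gradient: i = |Δh| / L = 15.27 / 6357.9 = 0.00240.
Flow is from higher to lower head: from BH-1 toward BH-3, i.e. toward the north-west.

i ≈ 0.00240; groundwater flows toward the north-west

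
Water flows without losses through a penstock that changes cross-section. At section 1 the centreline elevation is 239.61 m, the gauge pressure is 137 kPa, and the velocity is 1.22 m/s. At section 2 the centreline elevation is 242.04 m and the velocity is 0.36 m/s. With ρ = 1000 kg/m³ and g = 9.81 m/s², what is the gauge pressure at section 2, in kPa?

Pressure head at 1: ψ₁ = P₁/(ρg) = 137×1000 / (1000 × 9.81) = 13.97 m.
Velocity heads: v₁²/2g = 1.22²/19.62 = 0.076 m; v₂²/2g = 0.36²/19.62 = 0.007 m.
Total head H = z₁ + ψ₁ + v₁²/2g = 239.61 + 13.97 + 0.076 = 253.66 m.
ψ₂ = H − z₂ − v₂²/2g = 253.66 − 242.04 − 0.007 = 11.61 m.
P₂ = ρgψ₂ = 1000 × 9.81 × 11.61 ≈ 114 kPa.

P₂ ≈ 114 kPa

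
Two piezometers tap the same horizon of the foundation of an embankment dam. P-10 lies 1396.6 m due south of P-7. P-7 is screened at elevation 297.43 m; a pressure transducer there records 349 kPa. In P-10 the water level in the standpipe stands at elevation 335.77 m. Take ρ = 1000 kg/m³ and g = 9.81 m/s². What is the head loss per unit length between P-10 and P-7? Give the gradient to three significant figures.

i ≈ 0.00198 m/m

Pressure head at P-7: ψ = P/(ρg) = 349×1000 / (1000 × 9.81) = 35.58 m.
Total head at P-7: h = z + ψ = 297.43 + 35.58 = 333.01 m.
Total head at P-10: h = 335.77 m (water level in the piezometer is the total head).
Head difference: h(P-7) − h(P-10) = 333.01 − 335.77 = -2.76 m.
Hydraulic gradient: i = |Δh| / L = 2.76 / 1396.6 = 0.00198.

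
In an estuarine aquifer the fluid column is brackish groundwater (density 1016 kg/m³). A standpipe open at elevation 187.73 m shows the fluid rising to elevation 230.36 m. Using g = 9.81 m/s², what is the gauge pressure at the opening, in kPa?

Pressure head ψ = h − z = 230.36 − 187.73 = 42.63 m.
P = ρgψ = 1016 × 9.81 × 42.63 = 424892 Pa ≈ 425 kPa.

P ≈ 425 kPa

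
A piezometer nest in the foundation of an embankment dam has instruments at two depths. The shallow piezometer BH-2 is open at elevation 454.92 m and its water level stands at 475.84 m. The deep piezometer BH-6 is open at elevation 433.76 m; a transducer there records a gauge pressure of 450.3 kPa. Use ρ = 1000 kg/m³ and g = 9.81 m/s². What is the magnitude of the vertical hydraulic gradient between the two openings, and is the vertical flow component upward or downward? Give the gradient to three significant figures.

Total head at BH-2: h = 475.84 m (water level in the standpipe).
Pressure head at BH-6: ψ = P/(ρg) = 450.3×1000 / (1000 × 9.81) = 45.90 m.
Total head at BH-6: h = z + ψ = 433.76 + 45.90 = 479.66 m.
Δh = h(BH-2) − h(BH-6) = 475.84 − 479.66 = -3.82 m.
Vertical separation Δz = 454.92 − 433.76 = 21.16 m.
|i_v| = |Δh| / Δz = 3.82 / 21.16 = 0.181.
Head is higher in the deep piezometer, so vertical flow is upward (discharge condition).

|i_v| ≈ 0.181; vertical flow is upward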